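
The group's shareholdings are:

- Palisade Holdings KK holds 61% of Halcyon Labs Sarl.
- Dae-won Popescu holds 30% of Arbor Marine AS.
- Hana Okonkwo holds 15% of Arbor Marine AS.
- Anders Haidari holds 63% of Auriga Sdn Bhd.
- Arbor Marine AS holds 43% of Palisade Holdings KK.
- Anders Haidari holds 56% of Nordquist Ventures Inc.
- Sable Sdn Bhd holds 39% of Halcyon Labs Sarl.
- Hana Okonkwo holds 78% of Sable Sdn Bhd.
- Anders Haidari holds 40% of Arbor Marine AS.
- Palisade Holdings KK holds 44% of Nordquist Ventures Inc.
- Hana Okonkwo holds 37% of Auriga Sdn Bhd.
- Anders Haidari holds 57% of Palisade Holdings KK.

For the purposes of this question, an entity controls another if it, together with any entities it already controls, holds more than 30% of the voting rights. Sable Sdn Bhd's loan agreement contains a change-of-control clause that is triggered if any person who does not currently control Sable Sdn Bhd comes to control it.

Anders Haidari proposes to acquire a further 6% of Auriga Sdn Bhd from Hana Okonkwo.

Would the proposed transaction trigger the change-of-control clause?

The purchase adds only to Anders's holdings (Hana's stake shrinks), so Anders is the only person who could newly come to control Sable.
Anders holds 63% of Auriga, so Anders controls Auriga.
Anders holds 40% of Arbor, so Anders controls Arbor.
Arbor and Anders together hold 43% + 57% = 100% of Palisade, so Anders controls Palisade.
Palisade holds 61% of Halcyon, so Anders controls Halcyon.
Anders and Palisade together hold 56% + 44% = 100% of Nordquist, so Anders controls Nordquist.
Neither Anders nor any entity Anders controls holds any voting interest in Sable.
So before the transaction, Anders does not control Sable.
After the purchase, Anders's direct stake in Auriga rises to 63% + 6% = 69%, and Hana's stake falls to 31%.
Anders holds 69% of Auriga, so Anders controls Auriga.
After the transaction, neither Anders nor any entity Anders controls holds a voting interest in Sable, so Anders still does not control it.
No new person acquires control, so the clause is not triggered.

No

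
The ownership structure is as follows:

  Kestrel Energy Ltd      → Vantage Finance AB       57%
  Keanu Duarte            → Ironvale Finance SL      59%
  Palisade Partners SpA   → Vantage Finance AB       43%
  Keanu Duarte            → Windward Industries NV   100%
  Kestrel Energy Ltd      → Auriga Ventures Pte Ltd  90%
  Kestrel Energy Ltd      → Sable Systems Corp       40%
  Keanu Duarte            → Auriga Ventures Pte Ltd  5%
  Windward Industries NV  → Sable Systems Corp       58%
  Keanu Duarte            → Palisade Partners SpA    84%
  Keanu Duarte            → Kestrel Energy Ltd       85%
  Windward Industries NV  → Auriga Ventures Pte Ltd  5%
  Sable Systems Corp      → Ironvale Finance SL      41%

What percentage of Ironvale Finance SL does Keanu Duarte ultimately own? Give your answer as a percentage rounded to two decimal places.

96.72%

Keanu reaches Ironvale along 3 paths.
Via Windward → Sable: 100% × 58% × 41% = 23.78%.
Via Kestrel → Sable: 85% × 40% × 41% = 13.94%.
Direct stake: 59% = 59%.
Total: 23.78% + 13.94% + 59% = 96.72%.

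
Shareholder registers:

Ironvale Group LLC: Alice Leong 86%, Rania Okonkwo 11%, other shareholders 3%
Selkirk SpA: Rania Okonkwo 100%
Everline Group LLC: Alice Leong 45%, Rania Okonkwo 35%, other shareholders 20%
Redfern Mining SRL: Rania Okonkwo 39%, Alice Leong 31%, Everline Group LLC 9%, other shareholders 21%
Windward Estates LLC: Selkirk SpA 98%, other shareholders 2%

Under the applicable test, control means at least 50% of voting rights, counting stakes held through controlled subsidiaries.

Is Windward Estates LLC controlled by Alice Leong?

Alice holds 86% of Ironvale, so Alice controls Ironvale.
Neither Alice nor any entity Alice controls holds any voting interest in Windward.
So Alice does not control Windward.

No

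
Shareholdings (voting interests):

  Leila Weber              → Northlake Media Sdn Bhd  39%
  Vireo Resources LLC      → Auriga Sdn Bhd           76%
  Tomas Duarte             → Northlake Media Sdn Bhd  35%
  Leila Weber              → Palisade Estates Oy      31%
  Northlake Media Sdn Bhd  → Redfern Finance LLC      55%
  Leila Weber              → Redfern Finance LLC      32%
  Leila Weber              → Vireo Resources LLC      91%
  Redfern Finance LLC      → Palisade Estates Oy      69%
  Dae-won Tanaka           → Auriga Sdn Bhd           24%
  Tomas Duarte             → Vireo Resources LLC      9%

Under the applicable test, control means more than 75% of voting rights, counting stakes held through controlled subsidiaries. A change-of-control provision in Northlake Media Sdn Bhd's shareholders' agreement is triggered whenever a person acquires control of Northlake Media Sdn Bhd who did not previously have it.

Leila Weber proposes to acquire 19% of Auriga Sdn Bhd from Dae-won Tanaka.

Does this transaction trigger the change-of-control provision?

The purchase adds only to Leila's holdings (Dae-won's stake shrinks), so Leila is the only person who could newly come to control Northlake.
Leila holds 91% of Vireo, so Leila controls Vireo.
Vireo holds 76% of Auriga, so Leila controls Auriga.
In Northlake, Leila's side holds only 39%, not > 75%.
So before the transaction, Leila does not control Northlake.
After the purchase, Leila holds 19% of Auriga directly, and Dae-won's stake falls to 5%.
Vireo and Leila together hold 76% + 19% = 95% of Auriga, so Leila controls Auriga.
After the transaction, Leila's side holds 39% of Northlake, not > 75%, so Leila still does not control Northlake.
No new person acquires control, so the clause is not triggered.

No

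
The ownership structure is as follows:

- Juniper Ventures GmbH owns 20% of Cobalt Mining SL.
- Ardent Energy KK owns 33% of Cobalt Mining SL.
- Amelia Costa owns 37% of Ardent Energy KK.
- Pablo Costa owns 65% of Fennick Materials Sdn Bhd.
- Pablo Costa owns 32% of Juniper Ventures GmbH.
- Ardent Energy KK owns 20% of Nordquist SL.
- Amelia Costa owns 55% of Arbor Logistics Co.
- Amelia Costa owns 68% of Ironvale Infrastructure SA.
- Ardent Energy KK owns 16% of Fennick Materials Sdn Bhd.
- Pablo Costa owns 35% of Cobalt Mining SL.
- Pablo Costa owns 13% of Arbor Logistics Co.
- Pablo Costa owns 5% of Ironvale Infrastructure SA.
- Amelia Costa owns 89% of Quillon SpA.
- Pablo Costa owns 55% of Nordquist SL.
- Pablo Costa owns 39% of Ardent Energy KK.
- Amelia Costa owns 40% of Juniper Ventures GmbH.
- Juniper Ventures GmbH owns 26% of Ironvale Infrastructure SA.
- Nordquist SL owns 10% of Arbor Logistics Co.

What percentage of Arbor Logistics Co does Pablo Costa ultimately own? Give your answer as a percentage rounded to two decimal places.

19.28%

Pablo reaches Arbor along 3 paths.
Direct stake: 13% = 13%.
Via Ardent → Nordquist: 39% × 20% × 10% = 0.78%.
Via Nordquist: 55% × 10% = 5.5%.
Total: 13% + 0.78% + 5.5% = 19.28%.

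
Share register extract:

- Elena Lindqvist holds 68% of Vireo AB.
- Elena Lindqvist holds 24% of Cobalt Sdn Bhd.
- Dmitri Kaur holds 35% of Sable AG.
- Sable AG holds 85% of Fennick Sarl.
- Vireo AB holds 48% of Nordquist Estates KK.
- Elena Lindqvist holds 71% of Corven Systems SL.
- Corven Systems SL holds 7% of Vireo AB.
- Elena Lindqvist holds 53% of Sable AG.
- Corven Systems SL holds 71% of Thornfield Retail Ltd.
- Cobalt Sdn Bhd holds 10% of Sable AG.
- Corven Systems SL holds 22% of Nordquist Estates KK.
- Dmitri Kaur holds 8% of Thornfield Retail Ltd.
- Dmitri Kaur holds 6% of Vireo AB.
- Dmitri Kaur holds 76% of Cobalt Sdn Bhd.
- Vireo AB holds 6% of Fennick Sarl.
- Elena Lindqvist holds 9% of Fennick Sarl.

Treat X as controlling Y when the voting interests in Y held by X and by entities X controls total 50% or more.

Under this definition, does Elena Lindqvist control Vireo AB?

Elena holds 71% of Corven, so Elena controls Corven.
Corven and Elena together hold 7% + 68% = 75% of Vireo, so Elena controls Vireo.

Yes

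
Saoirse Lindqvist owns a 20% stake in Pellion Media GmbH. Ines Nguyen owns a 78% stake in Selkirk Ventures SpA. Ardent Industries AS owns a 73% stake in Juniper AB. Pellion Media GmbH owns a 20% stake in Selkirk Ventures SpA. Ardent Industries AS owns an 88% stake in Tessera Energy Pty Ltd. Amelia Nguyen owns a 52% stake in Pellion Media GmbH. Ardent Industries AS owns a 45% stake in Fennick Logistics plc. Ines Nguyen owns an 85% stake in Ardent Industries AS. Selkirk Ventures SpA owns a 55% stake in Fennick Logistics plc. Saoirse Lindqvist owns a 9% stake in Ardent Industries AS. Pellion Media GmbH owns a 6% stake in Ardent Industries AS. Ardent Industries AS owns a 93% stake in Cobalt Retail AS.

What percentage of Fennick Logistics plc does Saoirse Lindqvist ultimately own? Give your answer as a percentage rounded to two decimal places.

Saoirse reaches Fennick along 3 paths.
Via Pellion → Ardent: 20% × 6% × 45% = 0.54%.
Via Ardent: 9% × 45% = 4.05%.
Via Pellion → Selkirk: 20% × 20% × 55% = 2.2%.
Total: 0.54% + 4.05% + 2.2% = 6.79%.

6.79%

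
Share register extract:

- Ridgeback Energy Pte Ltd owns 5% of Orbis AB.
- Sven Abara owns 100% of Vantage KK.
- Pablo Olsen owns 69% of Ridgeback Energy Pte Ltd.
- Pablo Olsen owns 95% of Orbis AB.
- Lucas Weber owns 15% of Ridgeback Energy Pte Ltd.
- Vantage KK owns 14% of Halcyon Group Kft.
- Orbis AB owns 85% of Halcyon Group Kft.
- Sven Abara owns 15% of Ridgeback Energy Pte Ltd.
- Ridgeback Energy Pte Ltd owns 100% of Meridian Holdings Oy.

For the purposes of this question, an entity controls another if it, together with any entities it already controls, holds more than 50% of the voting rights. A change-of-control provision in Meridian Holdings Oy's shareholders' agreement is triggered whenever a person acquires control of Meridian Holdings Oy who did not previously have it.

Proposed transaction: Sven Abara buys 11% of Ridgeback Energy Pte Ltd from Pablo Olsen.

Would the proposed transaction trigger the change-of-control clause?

The purchase adds only to Sven's holdings (Pablo's stake shrinks), so Sven is the only person who could newly come to control Meridian.
Sven holds 100% of Vantage, so Sven controls Vantage.
Neither Sven nor any entity Sven controls holds any voting interest in Meridian.
So before the transaction, Sven does not control Meridian.
After the purchase, Sven's direct stake in Ridgeback rises to 15% + 11% = 26%, and Pablo's stake falls to 58%.
Sven's side now holds 26% of Ridgeback, not > 50%, so Sven still does not control Ridgeback.
After the transaction, neither Sven nor any entity Sven controls holds a voting interest in Meridian, so Sven still does not control it.
No new person acquires control, so the clause is not triggered.

No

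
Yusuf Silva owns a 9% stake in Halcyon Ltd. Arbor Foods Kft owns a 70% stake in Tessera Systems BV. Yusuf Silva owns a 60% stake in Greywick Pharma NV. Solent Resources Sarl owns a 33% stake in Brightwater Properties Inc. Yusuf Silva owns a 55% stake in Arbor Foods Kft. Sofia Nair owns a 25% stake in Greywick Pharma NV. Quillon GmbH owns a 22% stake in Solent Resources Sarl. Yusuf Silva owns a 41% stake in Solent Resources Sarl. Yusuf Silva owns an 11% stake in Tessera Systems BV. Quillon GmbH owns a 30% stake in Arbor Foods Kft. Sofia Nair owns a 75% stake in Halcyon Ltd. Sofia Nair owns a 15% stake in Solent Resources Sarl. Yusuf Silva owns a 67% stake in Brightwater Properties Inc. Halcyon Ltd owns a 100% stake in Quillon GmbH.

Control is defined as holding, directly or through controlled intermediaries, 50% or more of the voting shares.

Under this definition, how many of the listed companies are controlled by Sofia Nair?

2

Sofia holds 75% of Halcyon, so Sofia controls Halcyon.
Halcyon holds 100% of Quillon, so Sofia controls Quillon.
No other company's threshold is met.
Sofia controls 2 companies.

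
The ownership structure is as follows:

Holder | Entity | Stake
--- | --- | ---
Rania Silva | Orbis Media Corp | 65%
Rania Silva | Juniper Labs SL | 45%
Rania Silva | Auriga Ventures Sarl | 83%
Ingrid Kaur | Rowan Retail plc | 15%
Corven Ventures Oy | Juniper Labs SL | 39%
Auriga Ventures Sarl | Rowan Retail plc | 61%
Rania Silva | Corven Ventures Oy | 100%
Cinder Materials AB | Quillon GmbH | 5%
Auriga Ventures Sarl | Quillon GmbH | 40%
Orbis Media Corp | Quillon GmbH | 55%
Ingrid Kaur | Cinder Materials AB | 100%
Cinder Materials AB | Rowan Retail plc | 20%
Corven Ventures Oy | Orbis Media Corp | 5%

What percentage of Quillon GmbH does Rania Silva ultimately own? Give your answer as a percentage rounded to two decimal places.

Rania reaches Quillon along 3 paths.
Via Auriga: 83% × 40% = 33.2%.
Via Orbis: 65% × 55% = 35.75%.
Via Corven → Orbis: 100% × 5% × 55% = 2.75%.
Total: 33.2% + 35.75% + 2.75% = 71.7%.
Rounded: 71.70%.

71.70%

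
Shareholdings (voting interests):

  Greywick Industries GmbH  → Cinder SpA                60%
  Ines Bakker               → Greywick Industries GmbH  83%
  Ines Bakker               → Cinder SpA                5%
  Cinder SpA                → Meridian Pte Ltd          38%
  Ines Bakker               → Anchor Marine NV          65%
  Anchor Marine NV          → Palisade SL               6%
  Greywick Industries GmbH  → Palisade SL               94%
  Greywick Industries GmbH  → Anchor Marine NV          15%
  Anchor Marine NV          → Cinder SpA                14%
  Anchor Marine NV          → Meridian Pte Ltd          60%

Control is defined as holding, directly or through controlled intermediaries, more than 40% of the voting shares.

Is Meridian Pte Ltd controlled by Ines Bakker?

Yes

Ines holds 83% of Greywick, so Ines controls Greywick.
Greywick and Ines together hold 15% + 65% = 80% of Anchor, so Ines controls Anchor.
Greywick and Anchor and Ines together hold 60% + 14% + 5% = 79% of Cinder, so Ines controls Cinder.
Anchor and Cinder together hold 60% + 38% = 98% of Meridian, so Ines controls Meridian.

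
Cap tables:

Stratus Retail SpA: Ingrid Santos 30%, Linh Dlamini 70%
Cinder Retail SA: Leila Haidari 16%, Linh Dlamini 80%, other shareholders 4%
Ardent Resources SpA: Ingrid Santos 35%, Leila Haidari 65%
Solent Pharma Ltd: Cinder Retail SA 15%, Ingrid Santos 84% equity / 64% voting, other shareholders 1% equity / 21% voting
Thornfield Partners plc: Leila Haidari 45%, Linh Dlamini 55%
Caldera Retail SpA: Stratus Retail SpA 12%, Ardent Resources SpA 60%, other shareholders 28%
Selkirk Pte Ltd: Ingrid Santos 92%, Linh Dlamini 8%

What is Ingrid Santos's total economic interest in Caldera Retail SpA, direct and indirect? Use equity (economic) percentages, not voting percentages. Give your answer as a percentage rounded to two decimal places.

Ingrid reaches Caldera along 2 paths.
Via Stratus: 30% × 12% = 3.6%.
Via Ardent: 35% × 60% = 21%.
Total: 3.6% + 21% = 24.6%.
Rounded: 24.60%.

24.60%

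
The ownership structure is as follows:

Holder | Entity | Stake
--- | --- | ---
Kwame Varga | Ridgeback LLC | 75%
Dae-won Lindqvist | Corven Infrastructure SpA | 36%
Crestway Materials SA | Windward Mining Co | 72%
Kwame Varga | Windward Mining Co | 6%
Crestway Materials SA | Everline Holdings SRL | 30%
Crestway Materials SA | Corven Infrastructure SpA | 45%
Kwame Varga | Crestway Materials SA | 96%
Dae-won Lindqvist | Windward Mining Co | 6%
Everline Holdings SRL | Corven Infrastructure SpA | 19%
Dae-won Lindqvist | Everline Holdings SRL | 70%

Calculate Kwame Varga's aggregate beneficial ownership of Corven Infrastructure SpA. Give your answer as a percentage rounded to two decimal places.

48.67%

Kwame reaches Corven along 2 paths.
Via Crestway: 96% × 45% = 43.2%.
Via Crestway → Everline: 96% × 30% × 19% = 5.472%.
Total: 43.2% + 5.472% = 48.672%.
Rounded: 48.67%.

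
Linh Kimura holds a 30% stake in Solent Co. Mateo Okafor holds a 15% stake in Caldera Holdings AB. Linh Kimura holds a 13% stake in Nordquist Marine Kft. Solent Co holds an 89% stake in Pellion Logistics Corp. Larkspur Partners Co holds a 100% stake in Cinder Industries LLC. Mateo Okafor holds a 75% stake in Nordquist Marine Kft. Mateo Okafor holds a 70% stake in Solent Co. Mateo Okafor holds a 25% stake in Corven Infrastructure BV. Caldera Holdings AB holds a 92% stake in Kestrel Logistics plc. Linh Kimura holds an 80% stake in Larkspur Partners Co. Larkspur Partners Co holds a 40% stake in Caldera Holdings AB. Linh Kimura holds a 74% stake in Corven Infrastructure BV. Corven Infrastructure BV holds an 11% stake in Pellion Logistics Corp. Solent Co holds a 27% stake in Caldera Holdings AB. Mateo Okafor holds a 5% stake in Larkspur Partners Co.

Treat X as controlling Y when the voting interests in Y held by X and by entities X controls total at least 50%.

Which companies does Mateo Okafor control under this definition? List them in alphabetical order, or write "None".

Mateo holds 70% of Solent, so Mateo controls Solent.
Solent holds 89% of Pellion, so Mateo controls Pellion.
Mateo holds 75% of Nordquist, so Mateo controls Nordquist.
No other company's threshold is met.

Nordquist Marine Kft, Pellion Logistics Corp, Solent Co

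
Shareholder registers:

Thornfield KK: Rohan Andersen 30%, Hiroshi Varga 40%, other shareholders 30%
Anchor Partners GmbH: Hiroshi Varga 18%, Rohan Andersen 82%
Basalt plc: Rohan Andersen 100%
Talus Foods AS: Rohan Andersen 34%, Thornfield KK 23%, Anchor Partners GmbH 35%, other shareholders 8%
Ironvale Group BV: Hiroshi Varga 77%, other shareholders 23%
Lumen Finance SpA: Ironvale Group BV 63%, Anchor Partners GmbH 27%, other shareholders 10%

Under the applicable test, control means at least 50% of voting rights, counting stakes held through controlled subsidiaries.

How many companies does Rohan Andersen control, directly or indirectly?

Rohan holds 82% of Anchor, so Rohan controls Anchor.
Rohan holds 100% of Basalt, so Rohan controls Basalt.
Rohan and Anchor together hold 34% + 35% = 69% of Talus, so Rohan controls Talus.
No other company's threshold is met.
Rohan controls 3 companies.

3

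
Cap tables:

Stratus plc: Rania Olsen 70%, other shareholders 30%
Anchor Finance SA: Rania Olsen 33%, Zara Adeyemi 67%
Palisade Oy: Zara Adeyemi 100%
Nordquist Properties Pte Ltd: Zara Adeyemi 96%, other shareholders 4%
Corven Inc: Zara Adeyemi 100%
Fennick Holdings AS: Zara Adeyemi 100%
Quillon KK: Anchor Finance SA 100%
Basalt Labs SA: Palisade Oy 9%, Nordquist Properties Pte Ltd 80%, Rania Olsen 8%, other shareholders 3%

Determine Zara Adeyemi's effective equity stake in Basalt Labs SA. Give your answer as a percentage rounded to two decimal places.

Zara reaches Basalt along 2 paths.
Via Palisade: 100% × 9% = 9%.
Via Nordquist: 96% × 80% = 76.8%.
Total: 9% + 76.8% = 85.8%.
Rounded: 85.80%.

85.80%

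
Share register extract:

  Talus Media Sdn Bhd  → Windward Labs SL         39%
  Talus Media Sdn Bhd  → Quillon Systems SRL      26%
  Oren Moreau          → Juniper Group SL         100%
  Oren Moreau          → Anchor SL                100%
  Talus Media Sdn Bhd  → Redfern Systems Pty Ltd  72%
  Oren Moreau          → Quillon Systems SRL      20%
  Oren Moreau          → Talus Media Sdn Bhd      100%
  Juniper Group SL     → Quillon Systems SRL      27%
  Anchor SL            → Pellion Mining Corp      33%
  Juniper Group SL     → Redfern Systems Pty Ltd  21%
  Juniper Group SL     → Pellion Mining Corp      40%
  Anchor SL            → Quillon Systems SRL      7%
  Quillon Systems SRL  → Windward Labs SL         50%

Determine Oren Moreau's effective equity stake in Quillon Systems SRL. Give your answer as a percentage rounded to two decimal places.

80.00%

Oren reaches Quillon along 4 paths.
Via Talus: 100% × 26% = 26%.
Via Juniper: 100% × 27% = 27%.
Direct stake: 20% = 20%.
Via Anchor: 100% × 7% = 7%.
Total: 26% + 27% + 20% + 7% = 80%.
Rounded: 80.00%.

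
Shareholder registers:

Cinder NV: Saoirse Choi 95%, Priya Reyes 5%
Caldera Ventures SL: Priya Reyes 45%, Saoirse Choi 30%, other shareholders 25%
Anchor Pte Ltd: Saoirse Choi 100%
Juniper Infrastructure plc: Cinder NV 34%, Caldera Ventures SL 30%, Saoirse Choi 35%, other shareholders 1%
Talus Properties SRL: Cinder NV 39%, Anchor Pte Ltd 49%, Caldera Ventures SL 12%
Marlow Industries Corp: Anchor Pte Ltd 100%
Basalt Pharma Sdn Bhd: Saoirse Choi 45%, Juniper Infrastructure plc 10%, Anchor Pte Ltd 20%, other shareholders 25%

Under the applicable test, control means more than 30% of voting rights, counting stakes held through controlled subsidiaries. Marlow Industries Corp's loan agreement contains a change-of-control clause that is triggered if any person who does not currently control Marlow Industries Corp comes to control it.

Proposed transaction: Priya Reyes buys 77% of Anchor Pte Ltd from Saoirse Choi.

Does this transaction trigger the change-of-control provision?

The purchase adds only to Priya's holdings (Saoirse's stake shrinks), so Priya is the only person who could newly come to control Marlow.
Priya holds 45% of Caldera, so Priya controls Caldera.
Neither Priya nor any entity Priya controls holds any voting interest in Marlow.
So before the transaction, Priya does not control Marlow.
After the purchase, Priya holds 77% of Anchor directly, and Saoirse's stake falls to 23%.
Priya holds 77% of Anchor, so Priya controls Anchor.
Anchor holds 100% of Marlow, so Priya controls Marlow.
Priya did not control Marlow before and does after, so the clause is triggered.

Yes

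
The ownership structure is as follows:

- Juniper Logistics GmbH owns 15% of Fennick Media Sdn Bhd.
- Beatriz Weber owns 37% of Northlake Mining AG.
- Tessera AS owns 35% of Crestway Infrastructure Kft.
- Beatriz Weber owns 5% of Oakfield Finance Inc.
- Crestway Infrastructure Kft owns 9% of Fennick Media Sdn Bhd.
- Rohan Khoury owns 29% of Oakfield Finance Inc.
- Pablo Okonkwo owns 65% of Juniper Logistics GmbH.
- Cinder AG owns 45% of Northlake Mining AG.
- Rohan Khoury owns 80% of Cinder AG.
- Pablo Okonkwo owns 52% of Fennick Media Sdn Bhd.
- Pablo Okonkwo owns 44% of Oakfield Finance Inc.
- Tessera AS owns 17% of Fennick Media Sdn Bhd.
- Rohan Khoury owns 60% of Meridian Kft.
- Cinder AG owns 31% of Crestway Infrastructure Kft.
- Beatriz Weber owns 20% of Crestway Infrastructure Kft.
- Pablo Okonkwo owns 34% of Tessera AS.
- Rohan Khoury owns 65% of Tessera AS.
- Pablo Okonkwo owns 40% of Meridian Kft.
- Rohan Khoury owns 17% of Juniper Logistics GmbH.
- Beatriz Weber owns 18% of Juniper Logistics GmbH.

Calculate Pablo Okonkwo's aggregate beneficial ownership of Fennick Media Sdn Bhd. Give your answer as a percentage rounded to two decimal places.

Pablo reaches Fennick along 4 paths.
Via Tessera → Crestway: 34% × 35% × 9% = 1.071%.
Via Juniper: 65% × 15% = 9.75%.
Direct stake: 52% = 52%.
Via Tessera: 34% × 17% = 5.78%.
Total: 1.071% + 9.75% + 52% + 5.78% = 68.601%.
Rounded: 68.60%.

68.60%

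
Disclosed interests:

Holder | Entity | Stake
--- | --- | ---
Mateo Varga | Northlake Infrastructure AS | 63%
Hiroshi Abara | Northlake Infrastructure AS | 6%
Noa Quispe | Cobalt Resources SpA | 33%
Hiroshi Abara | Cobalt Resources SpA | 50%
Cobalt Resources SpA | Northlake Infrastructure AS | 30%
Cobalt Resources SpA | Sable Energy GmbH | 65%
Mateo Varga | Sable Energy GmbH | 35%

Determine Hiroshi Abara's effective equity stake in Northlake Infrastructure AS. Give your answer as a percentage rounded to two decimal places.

21.00%

Hiroshi reaches Northlake along 2 paths.
Via Cobalt: 50% × 30% = 15%.
Direct stake: 6% = 6%.
Total: 15% + 6% = 21%.
Rounded: 21.00%.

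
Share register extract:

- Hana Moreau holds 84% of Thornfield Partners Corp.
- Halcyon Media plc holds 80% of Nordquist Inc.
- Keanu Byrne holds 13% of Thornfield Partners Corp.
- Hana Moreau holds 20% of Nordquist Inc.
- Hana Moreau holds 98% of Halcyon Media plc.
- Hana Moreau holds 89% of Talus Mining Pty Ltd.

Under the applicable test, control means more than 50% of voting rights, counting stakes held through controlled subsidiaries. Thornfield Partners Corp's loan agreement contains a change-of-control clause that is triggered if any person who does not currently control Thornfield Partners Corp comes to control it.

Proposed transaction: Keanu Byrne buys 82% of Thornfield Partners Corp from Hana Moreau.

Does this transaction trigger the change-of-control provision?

The purchase adds only to Keanu's holdings (Hana's stake shrinks), so Keanu is the only person who could newly come to control Thornfield.
Keanu's largest direct stake is 13% in Thornfield, which does not meet the threshold, so Keanu controls no company.
In Thornfield, Keanu's side holds only 13%, not > 50%.
So before the transaction, Keanu does not control Thornfield.
After the purchase, Keanu's direct stake in Thornfield rises to 13% + 82% = 95%, and Hana's stake falls to 2%.
Keanu holds 95% of Thornfield, so Keanu controls Thornfield.
Keanu did not control Thornfield before and does after, so the clause is triggered.

Yes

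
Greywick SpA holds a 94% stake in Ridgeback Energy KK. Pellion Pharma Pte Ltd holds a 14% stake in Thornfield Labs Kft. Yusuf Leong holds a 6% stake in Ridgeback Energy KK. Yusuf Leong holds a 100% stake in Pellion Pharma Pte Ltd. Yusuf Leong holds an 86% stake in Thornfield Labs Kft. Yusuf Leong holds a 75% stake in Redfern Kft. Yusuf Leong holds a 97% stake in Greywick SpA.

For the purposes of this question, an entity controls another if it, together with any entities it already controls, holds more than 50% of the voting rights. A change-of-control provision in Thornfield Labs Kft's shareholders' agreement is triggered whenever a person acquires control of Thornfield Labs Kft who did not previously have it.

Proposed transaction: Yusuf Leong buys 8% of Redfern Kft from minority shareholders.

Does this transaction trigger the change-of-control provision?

No

The purchase changes only Yusuf's holdings, so Yusuf is the only person who could newly come to control Thornfield.
Yusuf holds 100% of Pellion, so Yusuf controls Pellion.
Pellion and Yusuf together hold 14% + 86% = 100% of Thornfield, so Yusuf controls Thornfield.
So Yusuf already controls Thornfield before the transaction.
After the purchase, Yusuf's direct stake in Redfern rises to 75% + 8% = 83%.
Yusuf controlled Thornfield already, so this is not a new person acquiring control; every other person's position is unchanged or reduced.
No new person acquires control, so the clause is not triggered.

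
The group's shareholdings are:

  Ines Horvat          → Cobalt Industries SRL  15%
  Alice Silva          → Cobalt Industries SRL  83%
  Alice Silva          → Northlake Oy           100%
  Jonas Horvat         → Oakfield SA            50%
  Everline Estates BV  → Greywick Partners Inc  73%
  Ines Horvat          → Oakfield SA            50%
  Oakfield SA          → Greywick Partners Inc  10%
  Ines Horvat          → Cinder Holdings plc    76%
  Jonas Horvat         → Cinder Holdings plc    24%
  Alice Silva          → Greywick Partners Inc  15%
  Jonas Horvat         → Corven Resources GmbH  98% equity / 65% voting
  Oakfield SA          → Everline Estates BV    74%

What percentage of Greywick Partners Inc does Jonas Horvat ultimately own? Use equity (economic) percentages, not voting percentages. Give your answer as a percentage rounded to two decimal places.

Jonas reaches Greywick along 2 paths.
Via Oakfield → Everline: 50% × 74% × 73% = 27.01%.
Via Oakfield: 50% × 10% = 5%.
Total: 27.01% + 5% = 32.01%.

32.01%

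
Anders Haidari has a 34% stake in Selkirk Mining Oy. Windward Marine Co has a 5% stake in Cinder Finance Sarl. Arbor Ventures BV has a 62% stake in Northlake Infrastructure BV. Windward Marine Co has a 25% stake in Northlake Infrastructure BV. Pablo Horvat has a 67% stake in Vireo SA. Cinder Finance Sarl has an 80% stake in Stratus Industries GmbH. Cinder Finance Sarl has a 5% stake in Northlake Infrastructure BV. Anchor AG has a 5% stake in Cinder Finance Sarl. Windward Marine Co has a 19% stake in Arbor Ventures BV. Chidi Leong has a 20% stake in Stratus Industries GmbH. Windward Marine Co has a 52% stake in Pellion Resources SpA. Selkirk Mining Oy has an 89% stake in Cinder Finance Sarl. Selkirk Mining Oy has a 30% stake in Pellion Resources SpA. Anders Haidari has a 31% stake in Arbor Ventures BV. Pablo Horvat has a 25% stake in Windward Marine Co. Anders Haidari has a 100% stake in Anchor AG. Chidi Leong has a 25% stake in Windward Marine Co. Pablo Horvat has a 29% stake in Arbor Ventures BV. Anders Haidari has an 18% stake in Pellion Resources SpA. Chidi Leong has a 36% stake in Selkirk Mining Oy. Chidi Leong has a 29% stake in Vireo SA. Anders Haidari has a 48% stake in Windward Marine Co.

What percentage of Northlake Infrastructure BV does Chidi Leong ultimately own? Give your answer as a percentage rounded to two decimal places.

10.86%

Chidi reaches Northlake along 4 paths.
Via Selkirk → Cinder: 36% × 89% × 5% = 1.602%.
Via Windward → Cinder: 25% × 5% × 5% = 0.0625%.
Via Windward: 25% × 25% = 6.25%.
Via Windward → Arbor: 25% × 19% × 62% = 2.945%.
Total: 1.602% + 0.0625% + 6.25% + 2.945% = 10.8595%.
Rounded: 10.86%.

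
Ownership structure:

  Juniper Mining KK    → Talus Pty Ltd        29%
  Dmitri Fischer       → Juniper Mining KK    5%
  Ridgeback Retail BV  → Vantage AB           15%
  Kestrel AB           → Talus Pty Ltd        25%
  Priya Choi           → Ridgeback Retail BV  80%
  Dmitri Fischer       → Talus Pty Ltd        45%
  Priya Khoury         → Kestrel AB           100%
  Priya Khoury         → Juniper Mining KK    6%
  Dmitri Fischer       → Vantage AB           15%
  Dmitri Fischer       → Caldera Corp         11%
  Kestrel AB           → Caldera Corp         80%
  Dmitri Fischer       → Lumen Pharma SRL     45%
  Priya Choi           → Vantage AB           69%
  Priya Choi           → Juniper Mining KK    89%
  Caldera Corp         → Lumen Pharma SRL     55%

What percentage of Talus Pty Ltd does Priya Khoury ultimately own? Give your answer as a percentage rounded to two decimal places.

Priya Khoury reaches Talus along 2 paths.
Via Kestrel: 100% × 25% = 25%.
Via Juniper: 6% × 29% = 1.74%.
Total: 25% + 1.74% = 26.74%.

26.74%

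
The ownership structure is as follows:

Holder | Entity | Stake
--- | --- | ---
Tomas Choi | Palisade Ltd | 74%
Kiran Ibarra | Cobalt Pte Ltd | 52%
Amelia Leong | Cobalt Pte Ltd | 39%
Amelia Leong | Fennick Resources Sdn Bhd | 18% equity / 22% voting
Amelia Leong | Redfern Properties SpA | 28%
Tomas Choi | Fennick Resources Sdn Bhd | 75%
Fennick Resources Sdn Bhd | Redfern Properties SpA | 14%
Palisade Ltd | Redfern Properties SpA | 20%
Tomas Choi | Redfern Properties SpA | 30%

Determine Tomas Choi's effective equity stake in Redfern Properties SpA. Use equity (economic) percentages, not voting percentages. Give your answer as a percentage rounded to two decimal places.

Tomas reaches Redfern along 3 paths.
Via Palisade: 74% × 20% = 14.8%.
Direct stake: 30% = 30%.
Via Fennick: 75% × 14% = 10.5%.
Total: 14.8% + 30% + 10.5% = 55.3%.
Rounded: 55.30%.

55.30%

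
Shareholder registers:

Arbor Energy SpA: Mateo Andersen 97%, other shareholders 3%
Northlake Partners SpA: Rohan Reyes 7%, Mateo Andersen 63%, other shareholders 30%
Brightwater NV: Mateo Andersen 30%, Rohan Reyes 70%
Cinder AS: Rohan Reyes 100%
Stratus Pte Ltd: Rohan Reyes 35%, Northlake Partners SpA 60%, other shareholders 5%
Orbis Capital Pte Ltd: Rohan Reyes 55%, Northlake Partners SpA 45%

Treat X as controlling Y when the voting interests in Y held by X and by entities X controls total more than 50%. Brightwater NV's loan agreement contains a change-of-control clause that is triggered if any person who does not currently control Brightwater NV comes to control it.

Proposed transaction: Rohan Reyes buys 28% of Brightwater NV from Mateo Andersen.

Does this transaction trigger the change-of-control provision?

The purchase adds only to Rohan's holdings (Mateo's stake shrinks), so Rohan is the only person who could newly come to control Brightwater.
Rohan holds 70% of Brightwater, so Rohan controls Brightwater.
So Rohan already controls Brightwater before the transaction.
After the purchase, Rohan's direct stake in Brightwater rises to 70% + 28% = 98%, and Mateo's stake falls to 2%.
Rohan controlled Brightwater already, so this is not a new person acquiring control; every other person's position is unchanged or reduced.
No new person acquires control, so the clause is not triggered.

No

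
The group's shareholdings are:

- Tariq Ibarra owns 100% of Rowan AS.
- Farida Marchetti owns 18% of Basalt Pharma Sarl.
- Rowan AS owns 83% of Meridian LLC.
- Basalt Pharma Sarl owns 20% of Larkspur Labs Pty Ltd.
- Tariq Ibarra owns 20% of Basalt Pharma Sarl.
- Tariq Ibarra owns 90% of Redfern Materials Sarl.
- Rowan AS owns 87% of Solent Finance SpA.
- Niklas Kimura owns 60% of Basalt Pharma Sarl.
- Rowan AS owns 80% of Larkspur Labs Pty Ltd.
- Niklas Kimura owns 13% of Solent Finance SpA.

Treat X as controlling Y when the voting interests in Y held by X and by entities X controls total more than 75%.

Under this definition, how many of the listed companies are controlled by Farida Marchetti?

Farida's largest direct stake is 18% in Basalt, which does not meet the threshold.
Farida controls 0 companies.

0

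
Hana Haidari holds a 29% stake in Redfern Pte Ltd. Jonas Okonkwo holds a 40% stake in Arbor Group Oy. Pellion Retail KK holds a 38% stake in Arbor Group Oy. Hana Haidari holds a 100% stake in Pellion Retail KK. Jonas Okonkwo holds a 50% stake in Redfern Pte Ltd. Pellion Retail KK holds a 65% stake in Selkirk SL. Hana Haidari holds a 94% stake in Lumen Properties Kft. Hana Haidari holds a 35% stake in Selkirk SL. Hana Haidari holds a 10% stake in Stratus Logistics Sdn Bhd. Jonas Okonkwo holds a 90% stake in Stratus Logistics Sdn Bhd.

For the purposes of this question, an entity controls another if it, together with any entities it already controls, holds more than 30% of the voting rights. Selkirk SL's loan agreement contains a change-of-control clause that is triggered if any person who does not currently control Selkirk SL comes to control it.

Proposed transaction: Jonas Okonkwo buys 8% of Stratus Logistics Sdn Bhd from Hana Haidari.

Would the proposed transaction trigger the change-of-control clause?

The purchase adds only to Jonas's holdings (Hana's stake shrinks), so Jonas is the only person who could newly come to control Selkirk.
Jonas holds 50% of Redfern, so Jonas controls Redfern.
Jonas holds 40% of Arbor, so Jonas controls Arbor.
Jonas holds 90% of Stratus, so Jonas controls Stratus.
Neither Jonas nor any entity Jonas controls holds any voting interest in Selkirk.
So before the transaction, Jonas does not control Selkirk.
After the purchase, Jonas's direct stake in Stratus rises to 90% + 8% = 98%, and Hana's stake falls to 2%.
Jonas holds 98% of Stratus, so Jonas controls Stratus.
After the transaction, neither Jonas nor any entity Jonas controls holds a voting interest in Selkirk, so Jonas still does not control it.
No new person acquires control, so the clause is not triggered.

No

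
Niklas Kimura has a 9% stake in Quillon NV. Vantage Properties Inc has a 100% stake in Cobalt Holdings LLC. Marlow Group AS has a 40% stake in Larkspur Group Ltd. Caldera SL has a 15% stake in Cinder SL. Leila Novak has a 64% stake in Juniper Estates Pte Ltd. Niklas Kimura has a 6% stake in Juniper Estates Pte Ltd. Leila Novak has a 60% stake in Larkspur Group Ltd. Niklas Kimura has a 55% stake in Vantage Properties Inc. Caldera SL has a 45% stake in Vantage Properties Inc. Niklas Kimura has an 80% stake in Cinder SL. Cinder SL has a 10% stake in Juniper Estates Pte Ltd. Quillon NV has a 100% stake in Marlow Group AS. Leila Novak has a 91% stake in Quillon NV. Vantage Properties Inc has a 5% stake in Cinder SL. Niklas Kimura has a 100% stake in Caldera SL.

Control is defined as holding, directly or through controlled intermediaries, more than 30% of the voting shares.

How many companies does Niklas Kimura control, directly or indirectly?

4

Niklas holds 100% of Caldera, so Niklas controls Caldera.
Caldera and Niklas together hold 45% + 55% = 100% of Vantage, so Niklas controls Vantage.
Niklas and Caldera and Vantage together hold 80% + 15% + 5% = 100% of Cinder, so Niklas controls Cinder.
Vantage holds 100% of Cobalt, so Niklas controls Cobalt.
No other company's threshold is met.
Niklas controls 4 companies.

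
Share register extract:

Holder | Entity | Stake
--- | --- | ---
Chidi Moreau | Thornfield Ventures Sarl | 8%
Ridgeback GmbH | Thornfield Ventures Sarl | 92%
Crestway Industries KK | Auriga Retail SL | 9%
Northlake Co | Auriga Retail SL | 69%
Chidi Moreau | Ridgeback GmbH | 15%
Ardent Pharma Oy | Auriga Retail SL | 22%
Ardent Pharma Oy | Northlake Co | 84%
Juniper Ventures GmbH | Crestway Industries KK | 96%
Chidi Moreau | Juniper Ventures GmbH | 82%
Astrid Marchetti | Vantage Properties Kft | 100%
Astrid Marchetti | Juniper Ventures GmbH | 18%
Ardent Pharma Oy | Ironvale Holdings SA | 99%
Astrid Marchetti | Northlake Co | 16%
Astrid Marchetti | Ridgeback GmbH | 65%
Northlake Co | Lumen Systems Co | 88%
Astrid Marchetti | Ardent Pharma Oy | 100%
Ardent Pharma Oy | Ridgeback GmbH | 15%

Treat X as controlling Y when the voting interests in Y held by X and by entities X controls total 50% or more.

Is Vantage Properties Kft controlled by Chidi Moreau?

No

Chidi holds 82% of Juniper, so Chidi controls Juniper.
Juniper holds 96% of Crestway, so Chidi controls Crestway.
Neither Chidi nor any entity Chidi controls holds any voting interest in Vantage.
So Chidi does not control Vantage.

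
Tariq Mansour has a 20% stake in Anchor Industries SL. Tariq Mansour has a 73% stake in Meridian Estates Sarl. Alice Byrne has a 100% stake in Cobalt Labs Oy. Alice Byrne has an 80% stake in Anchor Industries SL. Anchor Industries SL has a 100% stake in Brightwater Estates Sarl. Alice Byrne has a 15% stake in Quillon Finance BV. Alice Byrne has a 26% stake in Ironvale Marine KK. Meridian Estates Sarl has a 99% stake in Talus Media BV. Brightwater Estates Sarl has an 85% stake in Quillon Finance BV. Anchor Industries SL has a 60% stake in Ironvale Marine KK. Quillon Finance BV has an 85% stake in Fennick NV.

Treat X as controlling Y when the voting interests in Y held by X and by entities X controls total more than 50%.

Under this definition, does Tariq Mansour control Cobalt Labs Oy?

No

Tariq holds 73% of Meridian, so Tariq controls Meridian.
Meridian holds 99% of Talus, so Tariq controls Talus.
Neither Tariq nor any entity Tariq controls holds any voting interest in Cobalt.
So Tariq does not control Cobalt.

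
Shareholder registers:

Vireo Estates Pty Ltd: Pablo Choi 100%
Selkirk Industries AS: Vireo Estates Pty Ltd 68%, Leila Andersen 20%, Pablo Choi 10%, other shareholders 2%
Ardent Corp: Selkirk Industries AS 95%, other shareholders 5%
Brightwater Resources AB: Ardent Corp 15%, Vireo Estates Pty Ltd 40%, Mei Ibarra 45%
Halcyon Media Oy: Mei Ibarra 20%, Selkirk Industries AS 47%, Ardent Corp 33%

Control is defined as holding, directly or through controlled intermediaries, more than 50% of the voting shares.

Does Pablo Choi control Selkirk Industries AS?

Yes

Pablo holds 100% of Vireo, so Pablo controls Vireo.
Vireo and Pablo together hold 68% + 10% = 78% of Selkirk, so Pablo controls Selkirk.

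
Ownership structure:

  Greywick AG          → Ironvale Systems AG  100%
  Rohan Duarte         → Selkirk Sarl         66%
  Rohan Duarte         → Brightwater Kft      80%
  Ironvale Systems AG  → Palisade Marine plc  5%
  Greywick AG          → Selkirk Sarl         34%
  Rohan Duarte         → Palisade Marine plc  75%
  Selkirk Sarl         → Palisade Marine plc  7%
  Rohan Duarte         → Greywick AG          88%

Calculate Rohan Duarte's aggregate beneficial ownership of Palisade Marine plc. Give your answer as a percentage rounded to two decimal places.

86.11%

Rohan reaches Palisade along 4 paths.
Via Greywick → Selkirk: 88% × 34% × 7% = 2.0944%.
Via Selkirk: 66% × 7% = 4.62%.
Direct stake: 75% = 75%.
Via Greywick → Ironvale: 88% × 100% × 5% = 4.4%.
Total: 2.0944% + 4.62% + 75% + 4.4% = 86.1144%.
Rounded: 86.11%.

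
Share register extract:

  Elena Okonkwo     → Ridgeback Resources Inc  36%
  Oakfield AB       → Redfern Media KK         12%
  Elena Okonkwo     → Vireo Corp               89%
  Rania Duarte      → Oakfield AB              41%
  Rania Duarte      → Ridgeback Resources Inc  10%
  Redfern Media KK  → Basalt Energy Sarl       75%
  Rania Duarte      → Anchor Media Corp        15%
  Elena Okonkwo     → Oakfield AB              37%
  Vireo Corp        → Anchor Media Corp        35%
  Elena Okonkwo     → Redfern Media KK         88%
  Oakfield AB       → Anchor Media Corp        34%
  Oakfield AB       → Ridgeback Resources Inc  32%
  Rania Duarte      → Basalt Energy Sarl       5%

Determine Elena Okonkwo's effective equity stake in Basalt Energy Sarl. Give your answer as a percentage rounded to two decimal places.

69.33%

Elena reaches Basalt along 2 paths.
Via Oakfield → Redfern: 37% × 12% × 75% = 3.33%.
Via Redfern: 88% × 75% = 66%.
Total: 3.33% + 66% = 69.33%.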